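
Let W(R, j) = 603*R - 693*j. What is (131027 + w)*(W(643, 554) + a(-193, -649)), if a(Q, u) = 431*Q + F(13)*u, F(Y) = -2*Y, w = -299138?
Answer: 10507273722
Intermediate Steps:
W(R, j) = -693*j + 603*R
a(Q, u) = -26*u + 431*Q (a(Q, u) = 431*Q + (-2*13)*u = 431*Q - 26*u = -26*u + 431*Q)
(131027 + w)*(W(643, 554) + a(-193, -649)) = (131027 - 299138)*((-693*554 + 603*643) + (-26*(-649) + 431*(-193))) = -168111*((-383922 + 387729) + (16874 - 83183)) = -168111*(3807 - 66309) = -168111*(-62502) = 10507273722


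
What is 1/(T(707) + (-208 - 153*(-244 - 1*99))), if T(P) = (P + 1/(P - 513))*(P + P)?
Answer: 97/102041700 ≈ 9.5059e-7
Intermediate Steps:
T(P) = 2*P*(P + 1/(-513 + P)) (T(P) = (P + 1/(-513 + P))*(2*P) = 2*P*(P + 1/(-513 + P)))
1/(T(707) + (-208 - 153*(-244 - 1*99))) = 1/(2*707*(1 + 707**2 - 513*707)/(-513 + 707) + (-208 - 153*(-244 - 1*99))) = 1/(2*707*(1 + 499849 - 362691)/194 + (-208 - 153*(-244 - 99))) = 1/(2*707*(1/194)*137159 + (-208 - 153*(-343))) = 1/(96971413/97 + (-208 + 52479)) = 1/(96971413/97 + 52271) = 1/(102041700/97) = 97/102041700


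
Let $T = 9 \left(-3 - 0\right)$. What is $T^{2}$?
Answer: $729$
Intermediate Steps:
$T = -27$ ($T = 9 \left(-3 + 0\right) = 9 \left(-3\right) = -27$)
$T^{2} = \left(-27\right)^{2} = 729$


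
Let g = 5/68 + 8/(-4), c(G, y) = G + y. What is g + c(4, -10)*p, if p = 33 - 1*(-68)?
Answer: -41339/68 ≈ -607.93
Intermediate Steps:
p = 101 (p = 33 + 68 = 101)
g = -131/68 (g = 5*(1/68) + 8*(-1/4) = 5/68 - 2 = -131/68 ≈ -1.9265)
g + c(4, -10)*p = -131/68 + (4 - 10)*101 = -131/68 - 6*101 = -131/68 - 606 = -41339/68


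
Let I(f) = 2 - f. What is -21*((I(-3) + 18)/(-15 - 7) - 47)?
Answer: 22197/22 ≈ 1009.0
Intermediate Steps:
-21*((I(-3) + 18)/(-15 - 7) - 47) = -21*(((2 - 1*(-3)) + 18)/(-15 - 7) - 47) = -21*(((2 + 3) + 18)/(-22) - 47) = -21*((5 + 18)*(-1/22) - 47) = -21*(23*(-1/22) - 47) = -21*(-23/22 - 47) = -21*(-1057/22) = 22197/22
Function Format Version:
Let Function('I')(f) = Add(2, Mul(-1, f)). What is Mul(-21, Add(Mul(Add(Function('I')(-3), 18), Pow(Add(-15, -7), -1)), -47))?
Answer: Rational(22197, 22) ≈ 1009.0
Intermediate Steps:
Mul(-21, Add(Mul(Add(Function('I')(-3), 18), Pow(Add(-15, -7), -1)), -47)) = Mul(-21, Add(Mul(Add(Add(2, Mul(-1, -3)), 18), Pow(Add(-15, -7), -1)), -47)) = Mul(-21, Add(Mul(Add(Add(2, 3), 18), Pow(-22, -1)), -47)) = Mul(-21, Add(Mul(Add(5, 18), Rational(-1, 22)), -47)) = Mul(-21, Add(Mul(23, Rational(-1, 22)), -47)) = Mul(-21, Add(Rational(-23, 22), -47)) = Mul(-21, Rational(-1057, 22)) = Rational(22197, 22)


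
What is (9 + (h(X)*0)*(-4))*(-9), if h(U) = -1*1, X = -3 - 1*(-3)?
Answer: -81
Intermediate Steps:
X = 0 (X = -3 + 3 = 0)
h(U) = -1
(9 + (h(X)*0)*(-4))*(-9) = (9 - 1*0*(-4))*(-9) = (9 + 0*(-4))*(-9) = (9 + 0)*(-9) = 9*(-9) = -81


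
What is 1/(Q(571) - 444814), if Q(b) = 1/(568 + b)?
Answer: -1139/506643145 ≈ -2.2481e-6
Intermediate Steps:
1/(Q(571) - 444814) = 1/(1/(568 + 571) - 444814) = 1/(1/1139 - 444814) = 1/(-506643145/1139) = -1139/506643145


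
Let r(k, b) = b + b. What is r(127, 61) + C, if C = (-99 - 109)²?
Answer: 43386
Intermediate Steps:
r(k, b) = 2*b
C = 43264 (C = (-208)² = 43264)
r(127, 61) + C = 2*61 + 43264 = 122 + 43264 = 43386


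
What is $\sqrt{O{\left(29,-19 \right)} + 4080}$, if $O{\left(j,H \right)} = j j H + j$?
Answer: $i \sqrt{11870} \approx 108.95 i$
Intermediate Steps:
$O{\left(j,H \right)} = j + H j^{2}$ ($O{\left(j,H \right)} = j^{2} H + j = H j^{2} + j = j + H j^{2}$)
$\sqrt{O{\left(29,-19 \right)} + 4080} = \sqrt{29 \left(1 - 551\right) + 4080} = \sqrt{29 \left(-550\right) + 4080} = \sqrt{-15950 + 4080} = \sqrt{-11870} = i \sqrt{11870}$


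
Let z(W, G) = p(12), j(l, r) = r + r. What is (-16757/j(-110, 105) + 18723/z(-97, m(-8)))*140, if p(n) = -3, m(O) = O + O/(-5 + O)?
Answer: -2654734/3 ≈ -8.8491e+5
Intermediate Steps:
j(l, r) = 2*r
z(W, G) = -3
(-16757/j(-110, 105) + 18723/z(-97, m(-8)))*140 = (-16757/(2*105) + 18723/(-3))*140 = (-16757/210 + 18723*(-⅓))*140 = (-16757*1/210 - 6241)*140 = (-16757/210 - 6241)*140 = -1327367/210*140 = -2654734/3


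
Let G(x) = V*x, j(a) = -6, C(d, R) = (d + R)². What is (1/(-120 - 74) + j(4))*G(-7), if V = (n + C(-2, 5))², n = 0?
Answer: 660555/194 ≈ 3404.9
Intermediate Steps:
C(d, R) = (R + d)²
V = 81 (V = (0 + (5 - 2)²)² = (0 + 3²)² = (0 + 9)² = 9² = 81)
G(x) = 81*x
(1/(-120 - 74) + j(4))*G(-7) = (1/(-120 - 74) - 6)*(81*(-7)) = (1/(-194) - 6)*(-567) = (-1/194 - 6)*(-567) = -1165/194*(-567) = 660555/194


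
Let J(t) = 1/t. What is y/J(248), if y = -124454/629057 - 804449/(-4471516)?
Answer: -284375837782/63928146373 ≈ -4.4484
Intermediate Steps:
y = -4586707061/255712585492 (y = -124454*1/629057 - 804449*(-1/4471516) = -11314/57187 + 804449/4471516 = -4586707061/255712585492 ≈ -0.017937)
y/J(248) = -4586707061/(255712585492*(1/248)) = -4586707061/(255712585492*1/248) = -4586707061/255712585492*248 = -284375837782/63928146373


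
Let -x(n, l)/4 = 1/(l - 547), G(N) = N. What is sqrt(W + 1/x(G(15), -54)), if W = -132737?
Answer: I*sqrt(530347)/2 ≈ 364.12*I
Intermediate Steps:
x(n, l) = -4/(-547 + l) (x(n, l) = -4/(l - 547) = -4/(-547 + l))
sqrt(W + 1/x(G(15), -54)) = sqrt(-132737 + 1/(-4/(-547 - 54))) = sqrt(-132737 + 1/(-4/(-601))) = sqrt(-132737 + 1/(-4*(-1/601))) = sqrt(-132737 + 1/(4/601)) = sqrt(-132737 + 601/4) = sqrt(-530347/4) = I*sqrt(530347)/2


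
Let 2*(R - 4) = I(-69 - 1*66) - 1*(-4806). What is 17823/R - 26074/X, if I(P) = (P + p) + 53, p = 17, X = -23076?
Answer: 157732087/18264654 ≈ 8.6359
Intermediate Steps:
I(P) = 70 + P (I(P) = (P + 17) + 53 = (17 + P) + 53 = 70 + P)
R = 4749/2 (R = 4 + ((70 + (-69 - 1*66)) - 1*(-4806))/2 = 4 + ((70 + (-69 - 66)) + 4806)/2 = 4 + ((70 - 135) + 4806)/2 = 4 + (-65 + 4806)/2 = 4 + (1/2)*4741 = 4 + 4741/2 = 4749/2 ≈ 2374.5)
17823/R - 26074/X = 17823/(4749/2) - 26074/(-23076) = 17823*(2/4749) - 26074*(-1/23076) = 11882/1583 + 13037/11538 = 157732087/18264654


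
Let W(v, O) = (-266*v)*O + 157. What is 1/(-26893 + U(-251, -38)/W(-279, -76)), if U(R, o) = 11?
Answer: -512737/13789036142 ≈ -3.7184e-5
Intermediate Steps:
W(v, O) = 157 - 266*O*v (W(v, O) = -266*O*v + 157 = 157 - 266*O*v)
1/(-26893 + U(-251, -38)/W(-279, -76)) = 1/(-26893 + 11/(157 - 266*(-76)*(-279))) = 1/(-26893 + 11/(157 - 5640264)) = 1/(-26893 + 11/(-5640107)) = 1/(-26893 + 11*(-1/5640107)) = 1/(-26893 - 1/512737) = 1/(-13789036142/512737) = -512737/13789036142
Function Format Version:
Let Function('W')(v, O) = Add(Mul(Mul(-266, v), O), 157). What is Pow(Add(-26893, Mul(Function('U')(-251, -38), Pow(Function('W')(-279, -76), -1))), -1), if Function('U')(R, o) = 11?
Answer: Rational(-512737, 13789036142) ≈ -3.7184e-5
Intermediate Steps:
Function('W')(v, O) = Add(157, Mul(-266, O, v)) (Function('W')(v, O) = Add(Mul(-266, O, v), 157) = Add(157, Mul(-266, O, v)))
Pow(Add(-26893, Mul(Function('U')(-251, -38), Pow(Function('W')(-279, -76), -1))), -1) = Pow(Add(-26893, Mul(11, Pow(Add(157, Mul(-266, -76, -279)), -1))), -1) = Pow(Add(-26893, Mul(11, Pow(Add(157, -5640264), -1))), -1) = Pow(Add(-26893, Mul(11, Pow(-5640107, -1))), -1) = Pow(Add(-26893, Mul(11, Rational(-1, 5640107))), -1) = Pow(Add(-26893, Rational(-1, 512737)), -1) = Pow(Rational(-13789036142, 512737), -1) = Rational(-512737, 13789036142)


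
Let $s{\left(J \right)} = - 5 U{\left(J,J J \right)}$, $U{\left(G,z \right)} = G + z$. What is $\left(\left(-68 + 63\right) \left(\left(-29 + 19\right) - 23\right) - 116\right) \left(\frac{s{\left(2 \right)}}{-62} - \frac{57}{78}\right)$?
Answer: $- \frac{9751}{806} \approx -12.098$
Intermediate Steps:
$s{\left(J \right)} = - 5 J - 5 J^{2}$ ($s{\left(J \right)} = - 5 \left(J + J J\right) = - 5 \left(J + J^{2}\right) = - 5 J - 5 J^{2}$)
$\left(\left(-68 + 63\right) \left(\left(-29 + 19\right) - 23\right) - 116\right) \left(\frac{s{\left(2 \right)}}{-62} - \frac{57}{78}\right) = \left(\left(-68 + 63\right) \left(\left(-29 + 19\right) - 23\right) - 116\right) \left(\frac{5 \cdot 2 \left(-1 - 2\right)}{-62} - \frac{57}{78}\right) = \left(- 5 \left(-10 - 23\right) - 116\right) \left(5 \cdot 2 \left(-1 - 2\right) \left(- \frac{1}{62}\right) - \frac{19}{26}\right) = \left(\left(-5\right) \left(-33\right) - 116\right) \left(5 \cdot 2 \left(-3\right) \left(- \frac{1}{62}\right) - \frac{19}{26}\right) = \left(165 - 116\right) \left(\left(-30\right) \left(- \frac{1}{62}\right) - \frac{19}{26}\right) = 49 \left(\frac{15}{31} - \frac{19}{26}\right) = 49 \left(- \frac{199}{806}\right) = - \frac{9751}{806}$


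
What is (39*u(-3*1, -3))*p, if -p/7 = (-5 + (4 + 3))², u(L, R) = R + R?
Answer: 6552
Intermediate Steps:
u(L, R) = 2*R
p = -28 (p = -7*(-5 + (4 + 3))² = -7*(-5 + 7)² = -7*2² = -7*4 = -28)
(39*u(-3*1, -3))*p = (39*(2*(-3)))*(-28) = (39*(-6))*(-28) = -234*(-28) = 6552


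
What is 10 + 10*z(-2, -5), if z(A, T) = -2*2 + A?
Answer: -50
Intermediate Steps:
z(A, T) = -4 + A
10 + 10*z(-2, -5) = 10 + 10*(-4 - 2) = 10 + 10*(-6) = 10 - 60 = -50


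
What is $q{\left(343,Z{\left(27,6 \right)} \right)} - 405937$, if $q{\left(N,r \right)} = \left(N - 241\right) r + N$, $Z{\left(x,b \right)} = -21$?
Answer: $-407736$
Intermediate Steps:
$q{\left(N,r \right)} = N + r \left(-241 + N\right)$ ($q{\left(N,r \right)} = \left(N - 241\right) r + N = \left(-241 + N\right) r + N = r \left(-241 + N\right) + N = N + r \left(-241 + N\right)$)
$q{\left(343,Z{\left(27,6 \right)} \right)} - 405937 = \left(343 - -5061 + 343 \left(-21\right)\right) - 405937 = \left(343 + 5061 - 7203\right) - 405937 = -1799 - 405937 = -407736$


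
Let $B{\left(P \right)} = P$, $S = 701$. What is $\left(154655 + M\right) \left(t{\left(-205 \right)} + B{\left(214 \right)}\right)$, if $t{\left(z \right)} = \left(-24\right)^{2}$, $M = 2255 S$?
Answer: $1370973900$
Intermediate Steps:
$M = 1580755$ ($M = 2255 \cdot 701 = 1580755$)
$t{\left(z \right)} = 576$
$\left(154655 + M\right) \left(t{\left(-205 \right)} + B{\left(214 \right)}\right) = \left(154655 + 1580755\right) \left(576 + 214\right) = 1735410 \cdot 790 = 1370973900$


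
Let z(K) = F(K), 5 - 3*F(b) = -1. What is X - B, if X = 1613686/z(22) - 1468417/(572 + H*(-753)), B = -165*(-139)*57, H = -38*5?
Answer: -71887394601/143642 ≈ -5.0046e+5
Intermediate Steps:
F(b) = 2 (F(b) = 5/3 - 1/3*(-1) = 5/3 + 1/3 = 2)
H = -190
z(K) = 2
B = 1307295 (B = 22935*57 = 1307295)
X = 115895073789/143642 (X = 1613686/2 - 1468417/(572 - 190*(-753)) = 1613686*(1/2) - 1468417/(572 + 143070) = 806843 - 1468417/143642 = 115895073789/143642 ≈ 8.0683e+5)
X - B = 115895073789/143642 - 1*1307295 = 115895073789/143642 - 1307295 = -71887394601/143642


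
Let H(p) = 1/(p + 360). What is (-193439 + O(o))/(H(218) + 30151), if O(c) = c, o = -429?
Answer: -112055704/17427279 ≈ -6.4299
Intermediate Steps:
H(p) = 1/(360 + p)
(-193439 + O(o))/(H(218) + 30151) = (-193439 - 429)/(1/(360 + 218) + 30151) = -193868/(1/578 + 30151) = -193868/17427279/578 = -193868*578/17427279 = -112055704/17427279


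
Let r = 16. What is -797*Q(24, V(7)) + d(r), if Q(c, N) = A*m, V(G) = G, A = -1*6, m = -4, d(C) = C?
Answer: -19112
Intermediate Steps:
A = -6
Q(c, N) = 24 (Q(c, N) = -6*(-4) = 24)
-797*Q(24, V(7)) + d(r) = -797*24 + 16 = -19128 + 16 = -19112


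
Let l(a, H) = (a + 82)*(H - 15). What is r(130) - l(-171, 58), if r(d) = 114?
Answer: 3941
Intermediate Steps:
l(a, H) = (-15 + H)*(82 + a) (l(a, H) = (82 + a)*(-15 + H) = (-15 + H)*(82 + a))
r(130) - l(-171, 58) = 114 - (-1230 - 15*(-171) + 82*58 + 58*(-171)) = 114 - (-1230 + 2565 + 4756 - 9918) = 114 - 1*(-3827) = 114 + 3827 = 3941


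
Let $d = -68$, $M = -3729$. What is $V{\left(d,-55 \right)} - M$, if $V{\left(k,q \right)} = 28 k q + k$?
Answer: $108381$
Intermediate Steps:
$V{\left(k,q \right)} = k + 28 k q$ ($V{\left(k,q \right)} = 28 k q + k = k + 28 k q$)
$V{\left(d,-55 \right)} - M = - 68 \left(1 + 28 \left(-55\right)\right) - -3729 = - 68 \left(1 - 1540\right) + 3729 = \left(-68\right) \left(-1539\right) + 3729 = 104652 + 3729 = 108381$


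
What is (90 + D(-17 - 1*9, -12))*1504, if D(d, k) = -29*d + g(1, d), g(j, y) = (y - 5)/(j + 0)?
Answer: 1222752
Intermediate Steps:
g(j, y) = (-5 + y)/j
D(d, k) = -5 - 28*d (D(d, k) = -29*d + (-5 + d)/1 = -29*d + 1*(-5 + d) = -29*d + (-5 + d) = -5 - 28*d)
(90 + D(-17 - 1*9, -12))*1504 = (90 + (-5 - 28*(-17 - 1*9)))*1504 = (90 + (-5 - 28*(-17 - 9)))*1504 = (90 + (-5 - 28*(-26)))*1504 = (90 + (-5 + 728))*1504 = (90 + 723)*1504 = 813*1504 = 1222752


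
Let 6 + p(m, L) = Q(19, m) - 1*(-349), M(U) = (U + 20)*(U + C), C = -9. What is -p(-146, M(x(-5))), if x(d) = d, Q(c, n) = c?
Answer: -362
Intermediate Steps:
M(U) = (-9 + U)*(20 + U) (M(U) = (U + 20)*(U - 9) = (20 + U)*(-9 + U) = (-9 + U)*(20 + U))
p(m, L) = 362 (p(m, L) = -6 + (19 - 1*(-349)) = -6 + (19 + 349) = -6 + 368 = 362)
-p(-146, M(x(-5))) = -1*362 = -362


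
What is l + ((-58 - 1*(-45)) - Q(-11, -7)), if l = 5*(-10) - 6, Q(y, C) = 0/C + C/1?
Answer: -62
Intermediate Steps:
Q(y, C) = C (Q(y, C) = 0 + C*1 = 0 + C = C)
l = -56 (l = -50 - 6 = -56)
l + ((-58 - 1*(-45)) - Q(-11, -7)) = -56 + ((-58 - 1*(-45)) - 1*(-7)) = -56 + ((-58 + 45) + 7) = -56 + (-13 + 7) = -56 - 6 = -62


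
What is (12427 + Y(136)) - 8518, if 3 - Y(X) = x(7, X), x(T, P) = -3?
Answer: 3915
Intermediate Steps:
Y(X) = 6 (Y(X) = 3 - 1*(-3) = 3 + 3 = 6)
(12427 + Y(136)) - 8518 = (12427 + 6) - 8518 = 12433 - 8518 = 3915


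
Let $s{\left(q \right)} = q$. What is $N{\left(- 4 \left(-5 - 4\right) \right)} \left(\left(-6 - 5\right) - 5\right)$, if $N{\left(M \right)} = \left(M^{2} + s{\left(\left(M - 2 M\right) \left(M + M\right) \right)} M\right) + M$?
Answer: $1471680$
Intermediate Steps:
$N{\left(M \right)} = M + M^{2} - 2 M^{3}$ ($N{\left(M \right)} = \left(M^{2} + \left(M - 2 M\right) \left(M + M\right) M\right) + M = \left(M^{2} + - M 2 M M\right) + M = \left(M^{2} + - 2 M^{2} M\right) + M = \left(M^{2} - 2 M^{3}\right) + M = M + M^{2} - 2 M^{3}$)
$N{\left(- 4 \left(-5 - 4\right) \right)} \left(\left(-6 - 5\right) - 5\right) = - 4 \left(-5 - 4\right) \left(1 - 4 \left(-5 - 4\right) - 2 \left(- 4 \left(-5 - 4\right)\right)^{2}\right) \left(\left(-6 - 5\right) - 5\right) = \left(-4\right) \left(-9\right) \left(1 - -36 - 2 \left(\left(-4\right) \left(-9\right)\right)^{2}\right) \left(-11 - 5\right) = 36 \left(1 + 36 - 2 \cdot 36^{2}\right) \left(-16\right) = 36 \left(1 + 36 - 2592\right) \left(-16\right) = 36 \left(-2555\right) \left(-16\right) = \left(-91980\right) \left(-16\right) = 1471680$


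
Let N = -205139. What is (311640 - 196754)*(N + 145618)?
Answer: -6838129606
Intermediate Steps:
(311640 - 196754)*(N + 145618) = (311640 - 196754)*(-205139 + 145618) = 114886*(-59521) = -6838129606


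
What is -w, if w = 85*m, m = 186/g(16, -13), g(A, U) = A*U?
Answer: 7905/104 ≈ 76.010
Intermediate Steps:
m = -93/104 (m = 186/((16*(-13))) = 186/(-208) = 186*(-1/208) = -93/104 ≈ -0.89423)
w = -7905/104 (w = 85*(-93/104) = -7905/104 ≈ -76.010)
-w = -1*(-7905/104) = 7905/104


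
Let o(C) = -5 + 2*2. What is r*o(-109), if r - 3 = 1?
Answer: -4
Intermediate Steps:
r = 4 (r = 3 + 1 = 4)
o(C) = -1 (o(C) = -5 + 4 = -1)
r*o(-109) = 4*(-1) = -4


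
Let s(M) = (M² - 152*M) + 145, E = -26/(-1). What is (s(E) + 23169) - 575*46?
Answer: -6412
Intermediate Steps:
E = 26 (E = -26*(-1) = 26)
s(M) = 145 + M² - 152*M
(s(E) + 23169) - 575*46 = ((145 + 26² - 152*26) + 23169) - 575*46 = ((145 + 676 - 3952) + 23169) - 26450 = (-3131 + 23169) - 26450 = 20038 - 26450 = -6412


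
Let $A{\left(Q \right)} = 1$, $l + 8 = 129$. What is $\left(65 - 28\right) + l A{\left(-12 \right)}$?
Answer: $158$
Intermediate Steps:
$l = 121$ ($l = -8 + 129 = 121$)
$\left(65 - 28\right) + l A{\left(-12 \right)} = \left(65 - 28\right) + 121 \cdot 1 = 37 + 121 = 158$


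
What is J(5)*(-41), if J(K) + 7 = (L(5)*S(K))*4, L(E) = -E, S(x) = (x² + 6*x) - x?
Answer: 41287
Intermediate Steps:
S(x) = x² + 5*x
J(K) = -7 - 20*K*(5 + K) (J(K) = -7 + ((-1*5)*(K*(5 + K)))*4 = -7 - 5*K*(5 + K)*4 = -7 - 20*K*(5 + K))
J(5)*(-41) = (-7 - 20*5*(5 + 5))*(-41) = (-7 - 20*5*10)*(-41) = (-7 - 1000)*(-41) = -1007*(-41) = 41287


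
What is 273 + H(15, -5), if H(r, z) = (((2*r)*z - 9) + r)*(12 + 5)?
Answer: -2175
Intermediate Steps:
H(r, z) = -153 + 17*r + 34*r*z (H(r, z) = ((2*r*z - 9) + r)*17 = ((-9 + 2*r*z) + r)*17 = (-9 + r + 2*r*z)*17 = -153 + 17*r + 34*r*z)
273 + H(15, -5) = 273 + (-153 + 17*15 + 34*15*(-5)) = 273 + (-153 + 255 - 2550) = 273 - 2448 = -2175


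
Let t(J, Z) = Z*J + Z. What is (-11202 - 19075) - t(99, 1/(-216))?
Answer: -1634933/54 ≈ -30277.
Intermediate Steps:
t(J, Z) = Z + J*Z (t(J, Z) = J*Z + Z = Z + J*Z)
(-11202 - 19075) - t(99, 1/(-216)) = (-11202 - 19075) - (1 + 99)/(-216) = -30277 - (-1)*100/216 = -30277 - 1*(-25/54) = -30277 + 25/54 = -1634933/54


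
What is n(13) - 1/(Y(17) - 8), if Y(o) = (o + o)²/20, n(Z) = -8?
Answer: -1997/249 ≈ -8.0201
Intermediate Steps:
Y(o) = o²/5 (Y(o) = (2*o)²*(1/20) = (4*o²)*(1/20) = o²/5)
n(13) - 1/(Y(17) - 8) = -8 - 1/((⅕)*17² - 8) = -8 - 1/((⅕)*289 - 8) = -8 - 1/(289/5 - 8) = -8 - 1/249/5 = -8 - 1*5/249 = -8 - 5/249 = -1997/249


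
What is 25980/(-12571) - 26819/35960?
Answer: -1271382449/452053160 ≈ -2.8125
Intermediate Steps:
25980/(-12571) - 26819/35960 = 25980*(-1/12571) - 26819*1/35960 = -25980/12571 - 26819/35960 = -1271382449/452053160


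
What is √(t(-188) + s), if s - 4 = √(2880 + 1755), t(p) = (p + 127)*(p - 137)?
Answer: √(19829 + 3*√515) ≈ 141.06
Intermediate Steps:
t(p) = (-137 + p)*(127 + p) (t(p) = (127 + p)*(-137 + p) = (-137 + p)*(127 + p))
s = 4 + 3*√515 (s = 4 + √(2880 + 1755) = 4 + √4635 = 4 + 3*√515 ≈ 72.081)
√(t(-188) + s) = √((-17399 + (-188)² - 10*(-188)) + (4 + 3*√515)) = √((-17399 + 35344 + 1880) + (4 + 3*√515)) = √(19825 + (4 + 3*√515)) = √(19829 + 3*√515)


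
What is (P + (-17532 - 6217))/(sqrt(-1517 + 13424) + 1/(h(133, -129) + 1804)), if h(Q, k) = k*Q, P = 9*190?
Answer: -338364767/2806653849362 - 327279598868313*sqrt(3)/2806653849362 ≈ -201.97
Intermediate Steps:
P = 1710
h(Q, k) = Q*k
(P + (-17532 - 6217))/(sqrt(-1517 + 13424) + 1/(h(133, -129) + 1804)) = (1710 + (-17532 - 6217))/(sqrt(-1517 + 13424) + 1/(133*(-129) + 1804)) = (1710 - 23749)/(sqrt(11907) + 1/(-17157 + 1804)) = -22039/(63*sqrt(3) + 1/(-15353)) = -22039/(63*sqrt(3) - 1/15353) = -22039/(-1/15353 + 63*sqrt(3))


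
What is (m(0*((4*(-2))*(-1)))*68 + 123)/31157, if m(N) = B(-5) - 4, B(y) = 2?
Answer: -13/31157 ≈ -0.00041724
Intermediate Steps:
m(N) = -2 (m(N) = 2 - 4 = -2)
(m(0*((4*(-2))*(-1)))*68 + 123)/31157 = (-2*68 + 123)/31157 = (-136 + 123)*(1/31157) = -13*1/31157 = -13/31157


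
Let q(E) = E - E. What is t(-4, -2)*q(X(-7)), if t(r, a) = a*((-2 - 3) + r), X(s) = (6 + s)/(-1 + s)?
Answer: 0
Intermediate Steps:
X(s) = (6 + s)/(-1 + s)
q(E) = 0
t(r, a) = a*(-5 + r)
t(-4, -2)*q(X(-7)) = -2*(-5 - 4)*0 = -2*(-9)*0 = 18*0 = 0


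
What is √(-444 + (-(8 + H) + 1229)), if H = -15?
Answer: 6*√22 ≈ 28.142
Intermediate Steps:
√(-444 + (-(8 + H) + 1229)) = √(-444 + (-(8 - 15) + 1229)) = √(-444 + (-1*(-7) + 1229)) = √(-444 + (7 + 1229)) = √(-444 + 1236) = √792 = 6*√22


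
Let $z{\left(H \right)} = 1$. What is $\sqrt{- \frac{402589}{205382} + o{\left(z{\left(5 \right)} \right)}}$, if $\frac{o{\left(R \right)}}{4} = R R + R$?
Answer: $\frac{\sqrt{254769593394}}{205382} \approx 2.4576$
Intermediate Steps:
$o{\left(R \right)} = 4 R + 4 R^{2}$ ($o{\left(R \right)} = 4 \left(R R + R\right) = 4 \left(R^{2} + R\right) = 4 \left(R + R^{2}\right) = 4 R + 4 R^{2}$)
$\sqrt{- \frac{402589}{205382} + o{\left(z{\left(5 \right)} \right)}} = \sqrt{- \frac{402589}{205382} + 4 \cdot 1 \left(1 + 1\right)} = \sqrt{\left(-402589\right) \frac{1}{205382} + 4 \cdot 1 \cdot 2} = \sqrt{- \frac{402589}{205382} + 8} = \sqrt{\frac{1240467}{205382}} = \frac{\sqrt{254769593394}}{205382}$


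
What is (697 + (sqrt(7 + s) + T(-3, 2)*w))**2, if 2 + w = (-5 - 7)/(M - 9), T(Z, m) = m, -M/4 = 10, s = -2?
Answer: 1154720366/2401 + 67962*sqrt(5)/49 ≈ 4.8403e+5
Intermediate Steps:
M = -40 (M = -4*10 = -40)
w = -86/49 (w = -2 + (-5 - 7)/(-40 - 9) = -2 - 12/(-49) = -2 - 12*(-1/49) = -2 + 12/49 = -86/49 ≈ -1.7551)
(697 + (sqrt(7 + s) + T(-3, 2)*w))**2 = (697 + (sqrt(7 - 2) + 2*(-86/49)))**2 = (697 + (sqrt(5) - 172/49))**2 = (697 + (-172/49 + sqrt(5)))**2 = (33981/49 + sqrt(5))**2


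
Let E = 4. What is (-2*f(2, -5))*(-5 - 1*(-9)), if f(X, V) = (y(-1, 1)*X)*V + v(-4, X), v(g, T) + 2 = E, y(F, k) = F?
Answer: -96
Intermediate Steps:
v(g, T) = 2 (v(g, T) = -2 + 4 = 2)
f(X, V) = 2 - V*X (f(X, V) = (-X)*V + 2 = -V*X + 2 = 2 - V*X)
(-2*f(2, -5))*(-5 - 1*(-9)) = (-2*(2 - 1*(-5)*2))*(-5 - 1*(-9)) = (-2*(2 + 10))*(-5 + 9) = -2*12*4 = -24*4 = -96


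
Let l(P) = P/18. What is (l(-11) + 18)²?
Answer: 97969/324 ≈ 302.37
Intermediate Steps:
l(P) = P/18 (l(P) = P*(1/18) = P/18)
(l(-11) + 18)² = ((1/18)*(-11) + 18)² = (-11/18 + 18)² = (313/18)² = 97969/324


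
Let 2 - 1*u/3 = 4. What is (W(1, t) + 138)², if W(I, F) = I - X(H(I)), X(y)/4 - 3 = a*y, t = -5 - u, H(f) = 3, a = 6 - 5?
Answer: 13225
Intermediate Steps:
u = -6 (u = 6 - 3*4 = 6 - 12 = -6)
a = 1
t = 1 (t = -5 - 1*(-6) = -5 + 6 = 1)
X(y) = 12 + 4*y (X(y) = 12 + 4*(1*y) = 12 + 4*y)
W(I, F) = -24 + I (W(I, F) = I - (12 + 4*3) = I - (12 + 12) = I - 1*24 = I - 24 = -24 + I)
(W(1, t) + 138)² = ((-24 + 1) + 138)² = (-23 + 138)² = 115² = 13225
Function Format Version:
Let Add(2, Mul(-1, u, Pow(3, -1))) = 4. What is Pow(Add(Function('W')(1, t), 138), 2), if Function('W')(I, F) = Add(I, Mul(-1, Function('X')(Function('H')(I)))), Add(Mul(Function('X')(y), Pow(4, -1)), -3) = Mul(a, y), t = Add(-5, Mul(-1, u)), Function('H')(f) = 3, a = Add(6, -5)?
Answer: 13225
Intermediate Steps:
u = -6 (u = Add(6, Mul(-3, 4)) = Add(6, -12) = -6)
a = 1
t = 1 (t = Add(-5, Mul(-1, -6)) = Add(-5, 6) = 1)
Function('X')(y) = Add(12, Mul(4, y)) (Function('X')(y) = Add(12, Mul(4, Mul(1, y))) = Add(12, Mul(4, y)))
Function('W')(I, F) = Add(-24, I) (Function('W')(I, F) = Add(I, Mul(-1, Add(12, Mul(4, 3)))) = Add(I, Mul(-1, Add(12, 12))) = Add(I, Mul(-1, 24)) = Add(I, -24) = Add(-24, I))
Pow(Add(Function('W')(1, t), 138), 2) = Pow(Add(Add(-24, 1), 138), 2) = Pow(Add(-23, 138), 2) = Pow(115, 2) = 13225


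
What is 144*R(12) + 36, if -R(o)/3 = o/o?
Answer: -396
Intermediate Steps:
R(o) = -3 (R(o) = -3*o/o = -3*1 = -3)
144*R(12) + 36 = 144*(-3) + 36 = -432 + 36 = -396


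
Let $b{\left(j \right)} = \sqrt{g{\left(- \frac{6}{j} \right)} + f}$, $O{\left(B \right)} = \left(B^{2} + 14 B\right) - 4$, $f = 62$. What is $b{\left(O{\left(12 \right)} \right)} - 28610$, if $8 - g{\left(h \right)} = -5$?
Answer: $-28610 + 5 \sqrt{3} \approx -28601.0$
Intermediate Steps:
$g{\left(h \right)} = 13$ ($g{\left(h \right)} = 8 - -5 = 8 + 5 = 13$)
$O{\left(B \right)} = -4 + B^{2} + 14 B$
$b{\left(j \right)} = 5 \sqrt{3}$ ($b{\left(j \right)} = \sqrt{13 + 62} = \sqrt{75} = 5 \sqrt{3}$)
$b{\left(O{\left(12 \right)} \right)} - 28610 = 5 \sqrt{3} - 28610 = -28610 + 5 \sqrt{3}$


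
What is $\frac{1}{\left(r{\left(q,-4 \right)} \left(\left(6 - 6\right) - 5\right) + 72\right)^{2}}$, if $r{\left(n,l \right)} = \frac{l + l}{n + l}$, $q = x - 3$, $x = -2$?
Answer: $\frac{81}{369664} \approx 0.00021912$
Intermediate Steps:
$q = -5$ ($q = -2 - 3 = -5$)
$r{\left(n,l \right)} = \frac{2 l}{l + n}$
$\frac{1}{\left(r{\left(q,-4 \right)} \left(\left(6 - 6\right) - 5\right) + 72\right)^{2}} = \frac{1}{\left(2 \left(-4\right) \frac{1}{-4 - 5} \left(\left(6 - 6\right) - 5\right) + 72\right)^{2}} = \frac{1}{\left(2 \left(-4\right) \frac{1}{-9} \left(\left(6 - 6\right) + \left(-5 + 0\right)\right) + 72\right)^{2}} = \frac{1}{\left(2 \left(-4\right) \left(- \frac{1}{9}\right) \left(0 - 5\right) + 72\right)^{2}} = \frac{1}{\left(\frac{8}{9} \left(-5\right) + 72\right)^{2}} = \frac{1}{\left(- \frac{40}{9} + 72\right)^{2}} = \frac{1}{\left(\frac{608}{9}\right)^{2}} = \frac{1}{\frac{369664}{81}} = \frac{81}{369664}$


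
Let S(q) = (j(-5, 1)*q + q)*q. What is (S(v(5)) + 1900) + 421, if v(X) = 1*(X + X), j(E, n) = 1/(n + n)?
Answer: 2471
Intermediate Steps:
j(E, n) = 1/(2*n)
v(X) = 2*X (v(X) = 1*(2*X) = 2*X)
S(q) = 3*q²/2 (S(q) = (((½)/1)*q + q)*q = (((½)*1)*q + q)*q = (q/2 + q)*q = (3*q/2)*q = 3*q²/2)
(S(v(5)) + 1900) + 421 = (3*(2*5)²/2 + 1900) + 421 = ((3/2)*10² + 1900) + 421 = ((3/2)*100 + 1900) + 421 = (150 + 1900) + 421 = 2050 + 421 = 2471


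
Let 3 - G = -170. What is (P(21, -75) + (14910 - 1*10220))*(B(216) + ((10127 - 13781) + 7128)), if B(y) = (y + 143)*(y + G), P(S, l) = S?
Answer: 674261875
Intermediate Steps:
G = 173 (G = 3 - 1*(-170) = 3 + 170 = 173)
B(y) = (143 + y)*(173 + y) (B(y) = (y + 143)*(y + 173) = (143 + y)*(173 + y))
(P(21, -75) + (14910 - 1*10220))*(B(216) + ((10127 - 13781) + 7128)) = (21 + (14910 - 1*10220))*((24739 + 216² + 316*216) + ((10127 - 13781) + 7128)) = (21 + (14910 - 10220))*((24739 + 46656 + 68256) + (-3654 + 7128)) = (21 + 4690)*(139651 + 3474) = 4711*143125 = 674261875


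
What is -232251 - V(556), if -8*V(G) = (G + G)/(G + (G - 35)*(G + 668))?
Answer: -148236523121/638260 ≈ -2.3225e+5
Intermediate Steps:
V(G) = -G/(4*(G + (-35 + G)*(668 + G))) (V(G) = -(G + G)/(8*(G + (G - 35)*(G + 668))) = -2*G/(8*(G + (-35 + G)*(668 + G))) = -G/(4*(G + (-35 + G)*(668 + G))))
-232251 - V(556) = -232251 - (-1)*556/(-93520 + 4*556² + 2536*556) = -232251 - (-1)*556/(-93520 + 4*309136 + 1410016) = -232251 - (-1)*556/(-93520 + 1236544 + 1410016) = -232251 - (-1)*556/2553040 = -232251 - 1*(-139/638260) = -232251 + 139/638260 = -148236523121/638260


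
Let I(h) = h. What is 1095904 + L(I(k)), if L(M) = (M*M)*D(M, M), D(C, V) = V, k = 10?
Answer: 1096904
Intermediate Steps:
L(M) = M³ (L(M) = (M*M)*M = M²*M = M³)
1095904 + L(I(k)) = 1095904 + 10³ = 1095904 + 1000 = 1096904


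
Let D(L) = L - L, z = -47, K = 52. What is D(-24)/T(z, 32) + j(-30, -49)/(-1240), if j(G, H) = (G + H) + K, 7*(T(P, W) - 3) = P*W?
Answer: 27/1240 ≈ 0.021774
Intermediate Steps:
T(P, W) = 3 + P*W/7 (T(P, W) = 3 + (P*W)/7 = 3 + P*W/7)
D(L) = 0
j(G, H) = 52 + G + H (j(G, H) = (G + H) + 52 = 52 + G + H)
D(-24)/T(z, 32) + j(-30, -49)/(-1240) = 0/(3 + (⅐)*(-47)*32) + (52 - 30 - 49)/(-1240) = 0/(3 - 1504/7) - 27*(-1/1240) = 0/(-1483/7) + 27/1240 = 0*(-7/1483) + 27/1240 = 0 + 27/1240 = 27/1240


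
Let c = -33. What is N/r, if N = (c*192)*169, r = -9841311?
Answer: 118976/1093479 ≈ 0.10881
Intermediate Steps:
N = -1070784 (N = -33*192*169 = -6336*169 = -1070784)
N/r = -1070784/(-9841311) = -1070784*(-1/9841311) = 118976/1093479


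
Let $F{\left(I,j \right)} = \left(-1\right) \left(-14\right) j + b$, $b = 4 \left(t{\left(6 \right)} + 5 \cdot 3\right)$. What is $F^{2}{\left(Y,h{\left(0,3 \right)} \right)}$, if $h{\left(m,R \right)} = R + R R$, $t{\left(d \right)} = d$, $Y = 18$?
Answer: $63504$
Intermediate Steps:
$h{\left(m,R \right)} = R + R^{2}$
$b = 84$ ($b = 4 \left(6 + 5 \cdot 3\right) = 4 \left(6 + 15\right) = 4 \cdot 21 = 84$)
$F{\left(I,j \right)} = 84 + 14 j$ ($F{\left(I,j \right)} = \left(-1\right) \left(-14\right) j + 84 = 14 j + 84 = 84 + 14 j$)
$F^{2}{\left(Y,h{\left(0,3 \right)} \right)} = \left(84 + 14 \cdot 3 \left(1 + 3\right)\right)^{2} = \left(84 + 14 \cdot 3 \cdot 4\right)^{2} = \left(84 + 14 \cdot 12\right)^{2} = \left(84 + 168\right)^{2} = 252^{2} = 63504$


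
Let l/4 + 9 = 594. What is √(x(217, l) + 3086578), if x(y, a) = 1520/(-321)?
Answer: √318043595778/321 ≈ 1756.9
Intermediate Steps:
l = 2340 (l = -36 + 4*594 = -36 + 2376 = 2340)
x(y, a) = -1520/321 (x(y, a) = 1520*(-1/321) = -1520/321)
√(x(217, l) + 3086578) = √(-1520/321 + 3086578) = √(990790018/321) = √318043595778/321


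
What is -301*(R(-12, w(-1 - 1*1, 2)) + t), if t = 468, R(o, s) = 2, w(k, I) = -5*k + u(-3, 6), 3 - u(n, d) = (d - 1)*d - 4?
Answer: -141470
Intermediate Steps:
u(n, d) = 7 - d*(-1 + d) (u(n, d) = 3 - ((d - 1)*d - 4) = 3 - ((-1 + d)*d - 4) = 3 - (d*(-1 + d) - 4) = 3 - (-4 + d*(-1 + d)) = 3 + (4 - d*(-1 + d)) = 7 - d*(-1 + d))
w(k, I) = -23 - 5*k (w(k, I) = -5*k + (7 + 6 - 1*6**2) = -5*k + (7 + 6 - 1*36) = -5*k + (7 + 6 - 36) = -5*k - 23 = -23 - 5*k)
-301*(R(-12, w(-1 - 1*1, 2)) + t) = -301*(2 + 468) = -301*470 = -141470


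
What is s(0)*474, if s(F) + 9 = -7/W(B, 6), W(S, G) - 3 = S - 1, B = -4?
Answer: -2607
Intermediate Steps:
W(S, G) = 2 + S (W(S, G) = 3 + (S - 1) = 3 + (-1 + S) = 2 + S)
s(F) = -11/2 (s(F) = -9 - 7/(2 - 4) = -9 - 7/(-2) = -9 - 7*(-½) = -9 + 7/2 = -11/2)
s(0)*474 = -11/2*474 = -2607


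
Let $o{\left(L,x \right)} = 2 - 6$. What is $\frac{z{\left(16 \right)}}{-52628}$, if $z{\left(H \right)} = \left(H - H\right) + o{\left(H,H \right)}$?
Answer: $\frac{1}{13157} \approx 7.6005 \cdot 10^{-5}$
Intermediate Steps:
$o{\left(L,x \right)} = -4$
$z{\left(H \right)} = -4$ ($z{\left(H \right)} = \left(H - H\right) - 4 = 0 - 4 = -4$)
$\frac{z{\left(16 \right)}}{-52628} = - \frac{4}{-52628} = \left(-4\right) \left(- \frac{1}{52628}\right) = \frac{1}{13157}$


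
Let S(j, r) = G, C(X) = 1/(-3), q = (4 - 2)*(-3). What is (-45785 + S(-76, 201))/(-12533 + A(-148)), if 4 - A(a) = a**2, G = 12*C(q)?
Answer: 45789/34433 ≈ 1.3298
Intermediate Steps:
q = -6 (q = 2*(-3) = -6)
C(X) = -1/3
G = -4 (G = 12*(-1/3) = -4)
A(a) = 4 - a**2
S(j, r) = -4
(-45785 + S(-76, 201))/(-12533 + A(-148)) = (-45785 - 4)/(-12533 + (4 - 1*(-148)**2)) = -45789/(-12533 + (4 - 1*21904)) = -45789/(-12533 + (4 - 21904)) = -45789/(-12533 - 21900) = -45789/(-34433) = -45789*(-1/34433) = 45789/34433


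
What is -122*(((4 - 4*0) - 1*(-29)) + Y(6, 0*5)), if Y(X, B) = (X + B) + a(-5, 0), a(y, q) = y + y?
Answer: -3538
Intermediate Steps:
a(y, q) = 2*y
Y(X, B) = -10 + B + X (Y(X, B) = (X + B) + 2*(-5) = (B + X) - 10 = -10 + B + X)
-122*(((4 - 4*0) - 1*(-29)) + Y(6, 0*5)) = -122*(((4 - 4*0) - 1*(-29)) + (-10 + 0*5 + 6)) = -122*(((4 + 0) + 29) + (-10 + 0 + 6)) = -122*((4 + 29) - 4) = -122*(33 - 4) = -122*29 = -3538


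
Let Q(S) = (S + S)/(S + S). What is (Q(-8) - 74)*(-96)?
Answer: 7008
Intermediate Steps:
Q(S) = 1 (Q(S) = (2*S)/((2*S)) = (2*S)*(1/(2*S)) = 1)
(Q(-8) - 74)*(-96) = (1 - 74)*(-96) = -73*(-96) = 7008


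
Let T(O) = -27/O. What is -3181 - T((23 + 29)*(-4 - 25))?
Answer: -4796975/1508 ≈ -3181.0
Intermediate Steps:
-3181 - T((23 + 29)*(-4 - 25)) = -3181 - (-27)/((23 + 29)*(-4 - 25)) = -3181 - (-27)/(52*(-29)) = -3181 - (-27)/(-1508) = -3181 - (-27)*(-1)/1508 = -3181 - 1*27/1508 = -3181 - 27/1508 = -4796975/1508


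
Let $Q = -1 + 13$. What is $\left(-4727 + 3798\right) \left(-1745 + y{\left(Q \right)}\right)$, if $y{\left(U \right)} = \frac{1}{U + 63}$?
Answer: $\frac{121581946}{75} \approx 1.6211 \cdot 10^{6}$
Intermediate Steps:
$Q = 12$
$y{\left(U \right)} = \frac{1}{63 + U}$
$\left(-4727 + 3798\right) \left(-1745 + y{\left(Q \right)}\right) = \left(-4727 + 3798\right) \left(-1745 + \frac{1}{63 + 12}\right) = - 929 \left(-1745 + \frac{1}{75}\right) = \left(-929\right) \left(- \frac{130874}{75}\right) = \frac{121581946}{75}$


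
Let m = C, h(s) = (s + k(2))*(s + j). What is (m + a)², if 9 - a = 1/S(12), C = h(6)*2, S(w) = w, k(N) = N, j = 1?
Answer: 2105401/144 ≈ 14621.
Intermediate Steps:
h(s) = (1 + s)*(2 + s) (h(s) = (s + 2)*(s + 1) = (2 + s)*(1 + s) = (1 + s)*(2 + s))
C = 112 (C = (2 + 6² + 3*6)*2 = (2 + 36 + 18)*2 = 56*2 = 112)
a = 107/12 (a = 9 - 1/12 = 107/12 ≈ 8.9167)
m = 112
(m + a)² = (112 + 107/12)² = (1451/12)² = 2105401/144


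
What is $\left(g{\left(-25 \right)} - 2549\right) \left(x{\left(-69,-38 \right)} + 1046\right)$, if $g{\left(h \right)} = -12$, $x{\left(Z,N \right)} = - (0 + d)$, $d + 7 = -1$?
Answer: $-2699294$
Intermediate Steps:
$d = -8$ ($d = -7 - 1 = -8$)
$x{\left(Z,N \right)} = 8$ ($x{\left(Z,N \right)} = - (0 - 8) = \left(-1\right) \left(-8\right) = 8$)
$\left(g{\left(-25 \right)} - 2549\right) \left(x{\left(-69,-38 \right)} + 1046\right) = \left(-12 - 2549\right) \left(8 + 1046\right) = \left(-2561\right) 1054 = -2699294$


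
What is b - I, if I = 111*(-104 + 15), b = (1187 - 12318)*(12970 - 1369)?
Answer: -129120852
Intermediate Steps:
b = -129130731 (b = -11131*11601 = -129130731)
I = -9879 (I = 111*(-89) = -9879)
b - I = -129130731 - 1*(-9879) = -129130731 + 9879 = -129120852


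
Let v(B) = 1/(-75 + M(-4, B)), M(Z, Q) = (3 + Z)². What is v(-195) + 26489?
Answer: 1960185/74 ≈ 26489.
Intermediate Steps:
v(B) = -1/74 (v(B) = 1/(-75 + (3 - 4)²) = 1/(-75 + (-1)²) = 1/(-75 + 1) = 1/(-74) = -1/74)
v(-195) + 26489 = -1/74 + 26489 = 1960185/74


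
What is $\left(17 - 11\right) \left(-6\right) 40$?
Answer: $-1440$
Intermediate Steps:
$\left(17 - 11\right) \left(-6\right) 40 = 6 \left(-6\right) 40 = \left(-36\right) 40 = -1440$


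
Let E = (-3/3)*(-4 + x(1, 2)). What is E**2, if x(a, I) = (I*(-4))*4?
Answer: 1296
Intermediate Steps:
x(a, I) = -16*I (x(a, I) = -4*I*4 = -16*I)
E = 36 (E = (-3/3)*(-4 - 16*2) = (-3*1/3)*(-4 - 32) = -1*(-36) = 36)
E**2 = 36**2 = 1296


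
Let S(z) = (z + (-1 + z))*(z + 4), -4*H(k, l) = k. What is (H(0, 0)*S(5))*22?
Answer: 0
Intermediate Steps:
H(k, l) = -k/4
S(z) = (-1 + 2*z)*(4 + z)
(H(0, 0)*S(5))*22 = ((-¼*0)*(-4 + 2*5² + 7*5))*22 = (0*(-4 + 2*25 + 35))*22 = (0*(-4 + 50 + 35))*22 = (0*81)*22 = 0*22 = 0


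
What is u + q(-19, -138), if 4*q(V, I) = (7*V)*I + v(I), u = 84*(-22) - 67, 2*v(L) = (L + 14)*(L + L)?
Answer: 13903/2 ≈ 6951.5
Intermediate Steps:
v(L) = L*(14 + L) (v(L) = ((L + 14)*(L + L))/2 = ((14 + L)*(2*L))/2 = (2*L*(14 + L))/2 = L*(14 + L))
u = -1915 (u = -1848 - 67 = -1915)
q(V, I) = I*(14 + I)/4 + 7*I*V/4 (q(V, I) = ((7*V)*I + I*(14 + I))/4 = (7*I*V + I*(14 + I))/4 = (I*(14 + I) + 7*I*V)/4 = I*(14 + I)/4 + 7*I*V/4)
u + q(-19, -138) = -1915 + (1/4)*(-138)*(14 - 138 + 7*(-19)) = -1915 + (1/4)*(-138)*(14 - 138 - 133) = -1915 + (1/4)*(-138)*(-257) = -1915 + 17733/2 = 13903/2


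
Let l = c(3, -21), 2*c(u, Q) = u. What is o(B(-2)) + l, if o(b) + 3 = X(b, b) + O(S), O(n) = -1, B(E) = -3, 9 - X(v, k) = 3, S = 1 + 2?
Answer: 7/2 ≈ 3.5000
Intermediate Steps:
S = 3
X(v, k) = 6 (X(v, k) = 9 - 1*3 = 9 - 3 = 6)
o(b) = 2 (o(b) = -3 + (6 - 1) = -3 + 5 = 2)
c(u, Q) = u/2
l = 3/2 (l = (½)*3 = 3/2 ≈ 1.5000)
o(B(-2)) + l = 2 + 3/2 = 7/2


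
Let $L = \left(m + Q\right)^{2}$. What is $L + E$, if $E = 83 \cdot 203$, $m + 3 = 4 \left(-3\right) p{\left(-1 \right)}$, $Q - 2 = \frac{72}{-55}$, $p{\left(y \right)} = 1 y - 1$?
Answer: $\frac{52391474}{3025} \approx 17320.0$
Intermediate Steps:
$p{\left(y \right)} = -1 + y$ ($p{\left(y \right)} = y - 1 = -1 + y$)
$Q = \frac{38}{55}$ ($Q = 2 + \frac{72}{-55} = 2 + 72 \left(- \frac{1}{55}\right) = 2 - \frac{72}{55} = \frac{38}{55} \approx 0.69091$)
$m = 21$ ($m = -3 + 4 \left(-3\right) \left(-1 - 1\right) = -3 - -24 = -3 + 24 = 21$)
$E = 16849$
$L = \frac{1423249}{3025}$ ($L = \left(21 + \frac{38}{55}\right)^{2} = \left(\frac{1193}{55}\right)^{2} = \frac{1423249}{3025} \approx 470.5$)
$L + E = \frac{1423249}{3025} + 16849 = \frac{52391474}{3025}$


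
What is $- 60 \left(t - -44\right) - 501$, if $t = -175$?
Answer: $7359$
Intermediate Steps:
$- 60 \left(t - -44\right) - 501 = - 60 \left(-175 - -44\right) - 501 = - 60 \left(-175 + 44\right) - 501 = \left(-60\right) \left(-131\right) - 501 = 7860 - 501 = 7359$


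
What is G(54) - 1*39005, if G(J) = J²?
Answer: -36089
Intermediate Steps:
G(54) - 1*39005 = 54² - 1*39005 = 2916 - 39005 = -36089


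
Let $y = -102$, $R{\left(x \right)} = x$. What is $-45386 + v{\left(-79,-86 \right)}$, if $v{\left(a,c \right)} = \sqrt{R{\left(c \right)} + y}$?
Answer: $-45386 + 2 i \sqrt{47} \approx -45386.0 + 13.711 i$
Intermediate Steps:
$v{\left(a,c \right)} = \sqrt{-102 + c}$ ($v{\left(a,c \right)} = \sqrt{c - 102} = \sqrt{-102 + c}$)
$-45386 + v{\left(-79,-86 \right)} = -45386 + \sqrt{-102 - 86} = -45386 + \sqrt{-188} = -45386 + 2 i \sqrt{47}$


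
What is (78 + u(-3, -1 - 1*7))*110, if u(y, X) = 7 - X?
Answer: 10230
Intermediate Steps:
(78 + u(-3, -1 - 1*7))*110 = (78 + (7 - (-1 - 1*7)))*110 = (78 + (7 - (-1 - 7)))*110 = (78 + (7 - 1*(-8)))*110 = (78 + (7 + 8))*110 = (78 + 15)*110 = 93*110 = 10230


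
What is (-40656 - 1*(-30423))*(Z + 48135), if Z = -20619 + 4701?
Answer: -329676561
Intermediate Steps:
Z = -15918
(-40656 - 1*(-30423))*(Z + 48135) = (-40656 - 1*(-30423))*(-15918 + 48135) = (-40656 + 30423)*32217 = -10233*32217 = -329676561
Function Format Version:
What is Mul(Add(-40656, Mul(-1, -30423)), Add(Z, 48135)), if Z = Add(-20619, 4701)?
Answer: -329676561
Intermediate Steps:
Z = -15918
Mul(Add(-40656, Mul(-1, -30423)), Add(Z, 48135)) = Mul(Add(-40656, Mul(-1, -30423)), Add(-15918, 48135)) = Mul(Add(-40656, 30423), 32217) = Mul(-10233, 32217) = -329676561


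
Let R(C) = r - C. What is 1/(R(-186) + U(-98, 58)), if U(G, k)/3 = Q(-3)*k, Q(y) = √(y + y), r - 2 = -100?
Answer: 11/23675 - 87*I*√6/94700 ≈ 0.00046463 - 0.0022503*I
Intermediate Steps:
r = -98 (r = 2 - 100 = -98)
Q(y) = √2*√y (Q(y) = √(2*y) = √2*√y)
U(G, k) = 3*I*k*√6 (U(G, k) = 3*((√2*√(-3))*k) = 3*((√2*(I*√3))*k) = 3*((I*√6)*k) = 3*(I*k*√6) = 3*I*k*√6)
R(C) = -98 - C
1/(R(-186) + U(-98, 58)) = 1/((-98 - 1*(-186)) + 3*I*58*√6) = 1/((-98 + 186) + 174*I*√6) = 1/(88 + 174*I*√6)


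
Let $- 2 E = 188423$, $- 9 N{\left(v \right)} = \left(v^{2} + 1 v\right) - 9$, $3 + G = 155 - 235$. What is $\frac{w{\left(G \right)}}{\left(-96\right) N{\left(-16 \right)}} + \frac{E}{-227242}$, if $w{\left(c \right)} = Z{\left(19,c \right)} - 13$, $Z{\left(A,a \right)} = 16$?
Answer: $\frac{116409431}{279962144} \approx 0.4158$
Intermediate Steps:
$G = -83$ ($G = -3 + \left(155 - 235\right) = -3 - 80 = -83$)
$N{\left(v \right)} = 1 - \frac{v}{9} - \frac{v^{2}}{9}$ ($N{\left(v \right)} = - \frac{\left(v^{2} + 1 v\right) - 9}{9} = - \frac{\left(v^{2} + v\right) - 9}{9} = - \frac{\left(v + v^{2}\right) - 9}{9} = - \frac{-9 + v + v^{2}}{9} = 1 - \frac{v}{9} - \frac{v^{2}}{9}$)
$w{\left(c \right)} = 3$ ($w{\left(c \right)} = 16 - 13 = 3$)
$E = - \frac{188423}{2}$ ($E = \left(- \frac{1}{2}\right) 188423 = - \frac{188423}{2} \approx -94212.0$)
$\frac{w{\left(G \right)}}{\left(-96\right) N{\left(-16 \right)}} + \frac{E}{-227242} = \frac{3}{\left(-96\right) \left(1 - - \frac{16}{9} - \frac{\left(-16\right)^{2}}{9}\right)} - \frac{188423}{2 \left(-227242\right)} = \frac{3}{\left(-96\right) \left(1 + \frac{16}{9} - \frac{256}{9}\right)} - - \frac{188423}{454484} = \frac{3}{\left(-96\right) \left(1 + \frac{16}{9} - \frac{256}{9}\right)} + \frac{188423}{454484} = \frac{3}{\left(-96\right) \left(- \frac{77}{3}\right)} + \frac{188423}{454484} = \frac{3}{2464} + \frac{188423}{454484} = \frac{116409431}{279962144}$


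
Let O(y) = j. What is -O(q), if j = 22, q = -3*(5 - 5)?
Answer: -22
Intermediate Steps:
q = 0 (q = -3*0 = 0)
O(y) = 22
-O(q) = -1*22 = -22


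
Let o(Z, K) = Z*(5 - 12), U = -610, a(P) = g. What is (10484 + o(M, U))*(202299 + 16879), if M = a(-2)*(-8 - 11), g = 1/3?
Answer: 6922737130/3 ≈ 2.3076e+9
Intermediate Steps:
g = ⅓ ≈ 0.33333
a(P) = ⅓
M = -19/3 (M = (-8 - 11)/3 = (⅓)*(-19) = -19/3 ≈ -6.3333)
o(Z, K) = -7*Z (o(Z, K) = Z*(-7) = -7*Z)
(10484 + o(M, U))*(202299 + 16879) = (10484 - 7*(-19/3))*(202299 + 16879) = (10484 + 133/3)*219178 = (31585/3)*219178 = 6922737130/3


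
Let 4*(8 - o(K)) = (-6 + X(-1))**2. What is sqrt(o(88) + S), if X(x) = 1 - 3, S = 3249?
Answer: sqrt(3241) ≈ 56.930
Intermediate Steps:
X(x) = -2
o(K) = -8 (o(K) = 8 - (-6 - 2)**2/4 = 8 - 1/4*(-8)**2 = 8 - 1/4*64 = 8 - 16 = -8)
sqrt(o(88) + S) = sqrt(-8 + 3249) = sqrt(3241)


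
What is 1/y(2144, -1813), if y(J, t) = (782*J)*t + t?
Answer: -1/3039692117 ≈ -3.2898e-10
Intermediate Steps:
y(J, t) = t + 782*J*t (y(J, t) = 782*J*t + t = t + 782*J*t)
1/y(2144, -1813) = 1/(-1813*(1 + 782*2144)) = 1/(-1813*(1 + 1676608)) = 1/(-1813*1676609) = 1/(-3039692117) = -1/3039692117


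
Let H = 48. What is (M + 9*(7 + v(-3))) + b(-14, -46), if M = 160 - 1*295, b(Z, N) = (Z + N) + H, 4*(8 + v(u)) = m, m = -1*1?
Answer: -633/4 ≈ -158.25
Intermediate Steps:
m = -1
v(u) = -33/4 (v(u) = -8 + (¼)*(-1) = -8 - ¼ = -33/4)
b(Z, N) = 48 + N + Z (b(Z, N) = (Z + N) + 48 = (N + Z) + 48 = 48 + N + Z)
M = -135 (M = 160 - 295 = -135)
(M + 9*(7 + v(-3))) + b(-14, -46) = (-135 + 9*(7 - 33/4)) + (48 - 46 - 14) = (-135 + 9*(-5/4)) - 12 = (-135 - 45/4) - 12 = -585/4 - 12 = -633/4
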